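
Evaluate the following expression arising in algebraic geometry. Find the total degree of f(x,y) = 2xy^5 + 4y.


Examine each term for its total degree (sum of exponents).
  Term '2xy^5' has total degree 1+5 = 6.
  Term '4y' has total degree 0+1 = 1.
The maximum total degree among all terms is 6.

6


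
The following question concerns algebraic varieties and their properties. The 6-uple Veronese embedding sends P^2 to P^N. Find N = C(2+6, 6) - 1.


The Veronese embedding v_d: P^n -> P^N maps each point to all
degree-d monomials in n+1 homogeneous coordinates.
N = C(n+d, d) - 1
N = C(2+6, 6) - 1
N = C(8, 6) - 1
C(8, 6) = 28
N = 28 - 1 = 27

27


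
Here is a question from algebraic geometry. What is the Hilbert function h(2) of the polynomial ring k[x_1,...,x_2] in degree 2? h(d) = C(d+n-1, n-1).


The Hilbert function for the polynomial ring in 2 variables is:
h(d) = C(d+n-1, n-1)
h(2) = C(2+2-1, 2-1) = C(3, 1)
= 3! / (1! * 2!)
= 3

3


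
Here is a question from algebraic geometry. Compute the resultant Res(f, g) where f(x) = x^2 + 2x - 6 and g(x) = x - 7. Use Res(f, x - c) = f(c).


For Res(f, x - c), we evaluate f at x = c.
f(7) = 7^2 + 2*7 - 6
= 49 + 14 - 6
= 63 - 6 = 57
Res(f, g) = 57

57


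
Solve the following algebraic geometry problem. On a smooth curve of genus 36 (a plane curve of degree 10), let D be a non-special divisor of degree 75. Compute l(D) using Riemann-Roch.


First, compute the genus of a smooth plane curve of degree 10:
g = (d-1)(d-2)/2 = (10-1)(10-2)/2 = 36
For a non-special divisor D (i.e., h^1(D) = 0), Riemann-Roch gives:
l(D) = deg(D) - g + 1
Since deg(D) = 75 >= 2g - 1 = 71, D is non-special.
l(D) = 75 - 36 + 1 = 40

40


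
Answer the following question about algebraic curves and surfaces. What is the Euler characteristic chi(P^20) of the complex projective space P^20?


The complex projective space P^20 has one cell in each even real dimension 0, 2, ..., 40.
The cohomology groups are H^{2k}(P^20) = Z for k = 0,...,20, and 0 otherwise.
Euler characteristic = sum of Betti numbers = 1 per even-dimensional cohomology group.
chi(P^20) = 20 + 1 = 21

21


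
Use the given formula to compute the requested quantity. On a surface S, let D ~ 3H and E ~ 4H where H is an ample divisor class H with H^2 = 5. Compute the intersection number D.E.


Using bilinearity of the intersection pairing on a surface S:
(aH).(bH) = ab * (H.H)
We have H^2 = 5.
D.E = (3H).(4H) = 3*4*5
= 12*5
= 60

60


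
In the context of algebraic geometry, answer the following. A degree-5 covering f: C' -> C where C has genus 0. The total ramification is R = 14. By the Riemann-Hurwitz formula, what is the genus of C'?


Riemann-Hurwitz formula: 2g' - 2 = d(2g - 2) + R
Given: d = 5, g = 0, R = 14
2g' - 2 = 5*(2*0 - 2) + 14
2g' - 2 = 5*(-2) + 14
2g' - 2 = -10 + 14 = 4
2g' = 6
g' = 3

3


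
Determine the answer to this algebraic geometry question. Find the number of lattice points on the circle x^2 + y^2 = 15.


Systematically check integer values of x where x^2 <= 15.
For each valid x, check if 15 - x^2 is a perfect square.
Total integer solutions found: 0

0


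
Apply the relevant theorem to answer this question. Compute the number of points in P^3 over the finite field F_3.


P^3(F_3) has (q^(n+1) - 1)/(q - 1) points.
= 3^3 + 3^2 + 3^1 + 3^0
= 27 + 9 + 3 + 1
= 40

40


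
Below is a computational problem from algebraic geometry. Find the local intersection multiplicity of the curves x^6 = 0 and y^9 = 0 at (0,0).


The intersection multiplicity of V(x^a) and V(y^b) at the origin is:
I(O; V(x^6), V(y^9)) = dim_k(k[x,y]/(x^6, y^9))
A basis for k[x,y]/(x^6, y^9) is the set of monomials x^i * y^j
where 0 <= i < 6 and 0 <= j < 9.
The number of such monomials is 6 * 9 = 54

54


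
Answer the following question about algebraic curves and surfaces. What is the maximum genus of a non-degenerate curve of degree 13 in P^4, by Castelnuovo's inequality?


Castelnuovo's bound: write d - 1 = m(r-1) + epsilon with 0 <= epsilon < r-1.
d - 1 = 13 - 1 = 12
r - 1 = 4 - 1 = 3
12 = 4*3 + 0, so m = 4, epsilon = 0
pi(d, r) = m(m-1)(r-1)/2 + m*epsilon
= 4*3*3/2 + 4*0
= 36/2 + 0
= 18 + 0 = 18

18


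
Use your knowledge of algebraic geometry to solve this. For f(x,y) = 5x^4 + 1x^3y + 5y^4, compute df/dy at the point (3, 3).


df/dy = 1*x^3 + 4*5*y^3
At (3,3): 1*3^3 + 4*5*3^3
= 27 + 540
= 567

567


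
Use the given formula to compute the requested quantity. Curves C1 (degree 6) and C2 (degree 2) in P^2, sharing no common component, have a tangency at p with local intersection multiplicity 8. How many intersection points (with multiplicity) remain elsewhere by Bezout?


By Bezout's theorem, the total intersection number is d1 * d2.
Total = 6 * 2 = 12
Intersection multiplicity at p = 8
Remaining intersections = 12 - 8 = 4

4


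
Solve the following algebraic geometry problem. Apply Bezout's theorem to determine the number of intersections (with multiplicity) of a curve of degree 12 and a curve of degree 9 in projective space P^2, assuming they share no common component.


Bezout's theorem states the intersection count equals the product of degrees.
Intersection count = 12 * 9 = 108

108


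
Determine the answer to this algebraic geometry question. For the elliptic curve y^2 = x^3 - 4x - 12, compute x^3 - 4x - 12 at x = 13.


Compute x^3 - 4x - 12 at x = 13:
x^3 = 13^3 = 2197
(-4)*x = (-4)*13 = -52
Sum: 2197 - 52 - 12 = 2133

2133


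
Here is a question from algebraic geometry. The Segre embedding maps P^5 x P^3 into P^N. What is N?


The Segre embedding maps P^m x P^n into P^N via
all products of coordinates from each factor.
N = (m+1)(n+1) - 1
N = (5+1)(3+1) - 1
N = 6*4 - 1
N = 24 - 1 = 23

23


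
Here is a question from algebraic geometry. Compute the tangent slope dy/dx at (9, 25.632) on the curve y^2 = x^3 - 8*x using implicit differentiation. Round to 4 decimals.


Using implicit differentiation of y^2 = x^3 - 8*x:
2y * dy/dx = 3x^2 - 8
dy/dx = (3x^2 - 8)/(2y)
Numerator: 3*9^2 - 8 = 235
Denominator: 2*25.632 = 51.264
dy/dx = 235/51.264 = 4.5841

4.5841


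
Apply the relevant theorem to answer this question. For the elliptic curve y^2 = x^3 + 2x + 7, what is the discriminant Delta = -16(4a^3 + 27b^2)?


Compute each component:
4a^3 = 4*2^3 = 4*8 = 32
27b^2 = 27*7^2 = 27*49 = 1323
4a^3 + 27b^2 = 32 + 1323 = 1355
Delta = -16*1355 = -21680

-21680


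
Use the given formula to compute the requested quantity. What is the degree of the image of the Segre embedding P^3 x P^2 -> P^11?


The degree of the Segre variety P^3 x P^2 is C(m+n, m).
= C(5, 3)
= 10

10


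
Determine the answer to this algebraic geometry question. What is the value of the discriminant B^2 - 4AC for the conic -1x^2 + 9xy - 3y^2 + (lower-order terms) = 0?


The discriminant of a conic Ax^2 + Bxy + Cy^2 + ... = 0 is B^2 - 4AC.
B^2 = 9^2 = 81
4AC = 4*(-1)*(-3) = 12
Discriminant = 81 - 12 = 69

69


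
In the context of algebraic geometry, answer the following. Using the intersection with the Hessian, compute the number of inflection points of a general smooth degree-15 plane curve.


For a general smooth plane curve C of degree d, the inflection points are
the intersection of C with its Hessian curve, which has degree 3(d-2).
By Bezout, the total intersection number is d * 3(d-2) = 15 * 39 = 585.
For a general curve every flex is ordinary, so each contributes
multiplicity 1 to C·Hess(C), and the number of distinct inflection
points is 3d(d-2).
Inflection points = 3*15*(15-2) = 3*15*13 = 585

585


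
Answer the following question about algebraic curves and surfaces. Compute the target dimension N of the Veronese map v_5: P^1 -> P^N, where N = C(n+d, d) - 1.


The Veronese embedding v_d: P^n -> P^N maps each point to all
degree-d monomials in n+1 homogeneous coordinates.
N = C(n+d, d) - 1
N = C(1+5, 5) - 1
N = C(6, 5) - 1
C(6, 5) = 6
N = 6 - 1 = 5

5


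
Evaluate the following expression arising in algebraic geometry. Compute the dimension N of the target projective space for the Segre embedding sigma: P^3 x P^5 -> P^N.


The Segre embedding maps P^m x P^n into P^N via
all products of coordinates from each factor.
N = (m+1)(n+1) - 1
N = (3+1)(5+1) - 1
N = 4*6 - 1
N = 24 - 1 = 23

23


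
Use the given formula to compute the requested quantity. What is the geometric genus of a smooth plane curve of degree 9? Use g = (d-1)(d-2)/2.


Using the genus formula for smooth plane curves:
g = (d-1)(d-2)/2
g = (9-1)(9-2)/2
g = 8*7/2
g = 56/2 = 28

28


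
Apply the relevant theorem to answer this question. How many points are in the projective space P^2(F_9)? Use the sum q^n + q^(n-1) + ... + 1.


P^2(F_9) has (q^(n+1) - 1)/(q - 1) points.
= 9^2 + 9^1 + 9^0
= 81 + 9 + 1
= 91

91


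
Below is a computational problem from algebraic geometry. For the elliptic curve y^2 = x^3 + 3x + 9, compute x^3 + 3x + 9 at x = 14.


Compute x^3 + 3x + 9 at x = 14:
x^3 = 14^3 = 2744
3*x = 3*14 = 42
Sum: 2744 + 42 + 9 = 2795

2795


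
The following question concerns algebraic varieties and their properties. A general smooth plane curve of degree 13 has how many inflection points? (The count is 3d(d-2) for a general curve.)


For a general smooth plane curve C of degree d, the inflection points are
the intersection of C with its Hessian curve, which has degree 3(d-2).
By Bezout, the total intersection number is d * 3(d-2) = 13 * 33 = 429.
For a general curve every flex is ordinary, so each contributes
multiplicity 1 to C·Hess(C), and the number of distinct inflection
points is 3d(d-2).
Inflection points = 3*13*(13-2) = 3*13*11 = 429

429


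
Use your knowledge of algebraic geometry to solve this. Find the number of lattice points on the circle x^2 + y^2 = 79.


Systematically check integer values of x where x^2 <= 79.
For each valid x, check if 79 - x^2 is a perfect square.
Total integer solutions found: 0

0


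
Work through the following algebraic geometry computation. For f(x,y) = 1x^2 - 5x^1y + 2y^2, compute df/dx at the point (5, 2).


df/dx = 2*1*x^1 + 1*(-5)*x^0*y
At (5,2): 2*1*5^1 + 1*(-5)*5^0*2
= 10 - 10
= 0

0


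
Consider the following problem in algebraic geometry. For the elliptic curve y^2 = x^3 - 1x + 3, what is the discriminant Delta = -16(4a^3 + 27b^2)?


Compute each component:
4a^3 = 4*(-1)^3 = 4*(-1) = -4
27b^2 = 27*3^2 = 27*9 = 243
4a^3 + 27b^2 = -4 + 243 = 239
Delta = -16*239 = -3824

-3824


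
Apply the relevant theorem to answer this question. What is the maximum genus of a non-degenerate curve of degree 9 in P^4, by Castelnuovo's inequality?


Castelnuovo's bound: write d - 1 = m(r-1) + epsilon with 0 <= epsilon < r-1.
d - 1 = 9 - 1 = 8
r - 1 = 4 - 1 = 3
8 = 2*3 + 2, so m = 2, epsilon = 2
pi(d, r) = m(m-1)(r-1)/2 + m*epsilon
= 2*1*3/2 + 2*2
= 6/2 + 4
= 3 + 4 = 7

7


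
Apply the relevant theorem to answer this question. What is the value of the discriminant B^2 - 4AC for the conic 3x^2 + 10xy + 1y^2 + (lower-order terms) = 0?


The discriminant of a conic Ax^2 + Bxy + Cy^2 + ... = 0 is B^2 - 4AC.
B^2 = 10^2 = 100
4AC = 4*3*1 = 12
Discriminant = 100 - 12 = 88

88


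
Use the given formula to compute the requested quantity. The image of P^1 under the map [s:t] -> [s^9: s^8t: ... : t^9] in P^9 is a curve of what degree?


The rational normal curve in P^9 is the image of P^1 under the 9-uple Veronese.
A general hyperplane in P^9 pulls back to a degree-9 form on P^1, which has 9 zeros,
so the curve meets a general hyperplane in 9 points. Degree = 9.

9


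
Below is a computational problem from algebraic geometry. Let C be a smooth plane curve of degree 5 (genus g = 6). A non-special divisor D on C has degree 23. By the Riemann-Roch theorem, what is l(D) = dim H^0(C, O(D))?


First, compute the genus of a smooth plane curve of degree 5:
g = (d-1)(d-2)/2 = (5-1)(5-2)/2 = 6
For a non-special divisor D (i.e., h^1(D) = 0), Riemann-Roch gives:
l(D) = deg(D) - g + 1
Since deg(D) = 23 >= 2g - 1 = 11, D is non-special.
l(D) = 23 - 6 + 1 = 18

18


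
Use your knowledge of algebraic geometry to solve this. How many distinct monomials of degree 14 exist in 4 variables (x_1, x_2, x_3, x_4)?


The number of degree-14 monomials in 4 variables is C(d+n-1, n-1).
= C(14+4-1, 4-1) = C(17, 3)
= 680

680


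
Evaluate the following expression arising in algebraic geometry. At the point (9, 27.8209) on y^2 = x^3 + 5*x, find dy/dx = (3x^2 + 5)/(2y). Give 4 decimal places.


Using implicit differentiation of y^2 = x^3 + 5*x:
2y * dy/dx = 3x^2 + 5
dy/dx = (3x^2 + 5)/(2y)
Numerator: 3*9^2 + 5 = 248
Denominator: 2*27.8209 = 55.6418
dy/dx = 248/55.6418 = 4.4571

4.4571


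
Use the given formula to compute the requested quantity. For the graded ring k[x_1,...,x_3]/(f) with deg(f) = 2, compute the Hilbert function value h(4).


For R = k[x_1,...,x_n]/(f) with f homogeneous of degree e:
The Hilbert series is (1 - t^e)/(1 - t)^n.
So h(d) = C(d+n-1, n-1) - C(d-e+n-1, n-1) for d >= e.
With n=3, e=2, d=4:
C(4+3-1, 3-1) = C(6, 2) = 15
C(4-2+3-1, 3-1) = C(4, 2) = 6
h(4) = 15 - 6 = 9

9


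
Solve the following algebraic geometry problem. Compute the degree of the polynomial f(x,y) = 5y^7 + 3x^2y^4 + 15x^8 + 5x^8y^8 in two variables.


Examine each term for its total degree (sum of exponents).
  Term '5y^7' has total degree 0+7 = 7.
  Term '3x^2y^4' has total degree 2+4 = 6.
  Term '15x^8' has total degree 8+0 = 8.
  Term '5x^8y^8' has total degree 8+8 = 16.
The maximum total degree among all terms is 16.

16


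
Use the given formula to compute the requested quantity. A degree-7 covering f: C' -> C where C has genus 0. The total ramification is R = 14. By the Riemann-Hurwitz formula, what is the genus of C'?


Riemann-Hurwitz formula: 2g' - 2 = d(2g - 2) + R
Given: d = 7, g = 0, R = 14
2g' - 2 = 7*(2*0 - 2) + 14
2g' - 2 = 7*(-2) + 14
2g' - 2 = -14 + 14 = 0
2g' = 2
g' = 1

1


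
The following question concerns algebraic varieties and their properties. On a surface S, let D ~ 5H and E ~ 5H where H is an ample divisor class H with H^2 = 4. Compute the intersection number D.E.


Using bilinearity of the intersection pairing on a surface S:
(aH).(bH) = ab * (H.H)
We have H^2 = 4.
D.E = (5H).(5H) = 5*5*4
= 25*4
= 100

100


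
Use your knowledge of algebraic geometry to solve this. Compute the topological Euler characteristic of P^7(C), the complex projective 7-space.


The complex projective space P^7 has one cell in each even real dimension 0, 2, ..., 14.
The cohomology groups are H^{2k}(P^7) = Z for k = 0,...,7, and 0 otherwise.
Euler characteristic = sum of Betti numbers = 1 per even-dimensional cohomology group.
chi(P^7) = 7 + 1 = 8

8


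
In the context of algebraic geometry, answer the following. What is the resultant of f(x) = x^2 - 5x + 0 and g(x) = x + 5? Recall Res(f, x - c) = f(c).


For Res(f, x - c), we evaluate f at x = c.
f(-5) = (-5)^2 - 5*(-5) + 0
= 25 + 25 + 0
= 50 + 0 = 50
Res(f, g) = 50

50


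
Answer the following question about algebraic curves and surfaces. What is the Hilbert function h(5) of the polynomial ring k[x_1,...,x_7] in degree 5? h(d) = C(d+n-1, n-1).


The Hilbert function for the polynomial ring in 7 variables is:
h(d) = C(d+n-1, n-1)
h(5) = C(5+7-1, 7-1) = C(11, 6)
= 11! / (6! * 5!)
= 462

462


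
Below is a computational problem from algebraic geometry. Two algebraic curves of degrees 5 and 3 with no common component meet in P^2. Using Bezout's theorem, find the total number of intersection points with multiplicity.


Bezout's theorem states the intersection count equals the product of degrees.
Intersection count = 5 * 3 = 15

15


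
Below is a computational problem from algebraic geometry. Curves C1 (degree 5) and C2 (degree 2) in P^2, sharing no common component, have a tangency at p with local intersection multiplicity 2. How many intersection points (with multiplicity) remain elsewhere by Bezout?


By Bezout's theorem, the total intersection number is d1 * d2.
Total = 5 * 2 = 10
Intersection multiplicity at p = 2
Remaining intersections = 10 - 2 = 8

8


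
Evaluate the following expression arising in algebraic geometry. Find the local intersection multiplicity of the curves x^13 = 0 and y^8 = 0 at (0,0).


The intersection multiplicity of V(x^a) and V(y^b) at the origin is:
I(O; V(x^13), V(y^8)) = dim_k(k[x,y]/(x^13, y^8))
A basis for k[x,y]/(x^13, y^8) is the set of monomials x^i * y^j
where 0 <= i < 13 and 0 <= j < 8.
The number of such monomials is 13 * 8 = 104

104


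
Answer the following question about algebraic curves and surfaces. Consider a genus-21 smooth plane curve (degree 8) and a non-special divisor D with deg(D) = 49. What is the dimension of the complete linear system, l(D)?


First, compute the genus of a smooth plane curve of degree 8:
g = (d-1)(d-2)/2 = (8-1)(8-2)/2 = 21
For a non-special divisor D (i.e., h^1(D) = 0), Riemann-Roch gives:
l(D) = deg(D) - g + 1
Since deg(D) = 49 >= 2g - 1 = 41, D is non-special.
l(D) = 49 - 21 + 1 = 29

29


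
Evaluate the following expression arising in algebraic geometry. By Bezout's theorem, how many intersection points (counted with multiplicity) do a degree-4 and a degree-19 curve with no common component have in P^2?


Bezout's theorem states the intersection count equals the product of degrees.
Intersection count = 4 * 19 = 76

76


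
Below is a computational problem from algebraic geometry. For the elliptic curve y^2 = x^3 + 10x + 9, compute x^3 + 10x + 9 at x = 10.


Compute x^3 + 10x + 9 at x = 10:
x^3 = 10^3 = 1000
10*x = 10*10 = 100
Sum: 1000 + 100 + 9 = 1109

1109


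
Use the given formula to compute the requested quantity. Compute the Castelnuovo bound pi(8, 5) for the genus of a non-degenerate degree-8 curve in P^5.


Castelnuovo's bound: write d - 1 = m(r-1) + epsilon with 0 <= epsilon < r-1.
d - 1 = 8 - 1 = 7
r - 1 = 5 - 1 = 4
7 = 1*4 + 3, so m = 1, epsilon = 3
pi(d, r) = m(m-1)(r-1)/2 + m*epsilon
= 1*0*4/2 + 1*3
= 0/2 + 3
= 0 + 3 = 3

3


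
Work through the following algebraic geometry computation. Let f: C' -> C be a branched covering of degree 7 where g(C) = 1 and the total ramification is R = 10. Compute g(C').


Riemann-Hurwitz formula: 2g' - 2 = d(2g - 2) + R
Given: d = 7, g = 1, R = 10
2g' - 2 = 7*(2*1 - 2) + 10
2g' - 2 = 7*0 + 10
2g' - 2 = 0 + 10 = 10
2g' = 12
g' = 6

6


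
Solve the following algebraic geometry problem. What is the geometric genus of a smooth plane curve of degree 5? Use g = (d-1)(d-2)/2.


Using the genus formula for smooth plane curves:
g = (d-1)(d-2)/2
g = (5-1)(5-2)/2
g = 4*3/2
g = 12/2 = 6

6


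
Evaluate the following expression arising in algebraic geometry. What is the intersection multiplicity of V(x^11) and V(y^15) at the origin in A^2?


The intersection multiplicity of V(x^a) and V(y^b) at the origin is:
I(O; V(x^11), V(y^15)) = dim_k(k[x,y]/(x^11, y^15))
A basis for k[x,y]/(x^11, y^15) is the set of monomials x^i * y^j
where 0 <= i < 11 and 0 <= j < 15.
The number of such monomials is 11 * 15 = 165

165


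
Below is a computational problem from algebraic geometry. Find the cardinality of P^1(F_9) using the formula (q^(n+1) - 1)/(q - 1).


P^1(F_9) has (q^(n+1) - 1)/(q - 1) points.
= 9^1 + 9^0
= 9 + 1
= 10

10


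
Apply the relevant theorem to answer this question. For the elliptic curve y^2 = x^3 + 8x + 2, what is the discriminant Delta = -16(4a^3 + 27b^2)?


Compute each component:
4a^3 = 4*8^3 = 4*512 = 2048
27b^2 = 27*2^2 = 27*4 = 108
4a^3 + 27b^2 = 2048 + 108 = 2156
Delta = -16*2156 = -34496

-34496


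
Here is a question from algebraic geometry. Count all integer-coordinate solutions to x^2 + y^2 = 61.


Systematically check integer values of x where x^2 <= 61.
For each valid x, check if 61 - x^2 is a perfect square.
x=5: 61 - 25 = 36, sqrt = 6 (valid)
x=6: 61 - 36 = 25, sqrt = 5 (valid)
Total integer solutions found: 8

8


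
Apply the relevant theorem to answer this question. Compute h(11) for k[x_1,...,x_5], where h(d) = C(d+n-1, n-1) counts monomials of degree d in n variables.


The Hilbert function for the polynomial ring in 5 variables is:
h(d) = C(d+n-1, n-1)
h(11) = C(11+5-1, 5-1) = C(15, 4)
= 15! / (4! * 11!)
= 1365

1365


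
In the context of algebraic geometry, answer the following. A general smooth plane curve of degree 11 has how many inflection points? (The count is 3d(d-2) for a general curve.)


For a general smooth plane curve C of degree d, the inflection points are
the intersection of C with its Hessian curve, which has degree 3(d-2).
By Bezout, the total intersection number is d * 3(d-2) = 11 * 27 = 297.
For a general curve every flex is ordinary, so each contributes
multiplicity 1 to C·Hess(C), and the number of distinct inflection
points is 3d(d-2).
Inflection points = 3*11*(11-2) = 3*11*9 = 297

297


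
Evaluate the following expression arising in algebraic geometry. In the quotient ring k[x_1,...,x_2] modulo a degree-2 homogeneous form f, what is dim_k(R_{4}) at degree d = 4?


For R = k[x_1,...,x_n]/(f) with f homogeneous of degree e:
The Hilbert series is (1 - t^e)/(1 - t)^n.
So h(d) = C(d+n-1, n-1) - C(d-e+n-1, n-1) for d >= e.
With n=2, e=2, d=4:
C(4+2-1, 2-1) = C(5, 1) = 5
C(4-2+2-1, 2-1) = C(3, 1) = 3
h(4) = 5 - 3 = 2

2


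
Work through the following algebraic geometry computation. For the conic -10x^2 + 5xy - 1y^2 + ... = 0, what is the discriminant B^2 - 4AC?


The discriminant of a conic Ax^2 + Bxy + Cy^2 + ... = 0 is B^2 - 4AC.
B^2 = 5^2 = 25
4AC = 4*(-10)*(-1) = 40
Discriminant = 25 - 40 = -15

-15


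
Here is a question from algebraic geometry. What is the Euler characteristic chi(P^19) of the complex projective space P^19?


The complex projective space P^19 has one cell in each even real dimension 0, 2, ..., 38.
The cohomology groups are H^{2k}(P^19) = Z for k = 0,...,19, and 0 otherwise.
Euler characteristic = sum of Betti numbers = 1 per even-dimensional cohomology group.
chi(P^19) = 19 + 1 = 20

20


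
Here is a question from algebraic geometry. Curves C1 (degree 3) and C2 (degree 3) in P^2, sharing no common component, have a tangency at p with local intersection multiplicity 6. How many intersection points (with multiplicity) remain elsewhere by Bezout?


By Bezout's theorem, the total intersection number is d1 * d2.
Total = 3 * 3 = 9
Intersection multiplicity at p = 6
Remaining intersections = 9 - 6 = 3

3


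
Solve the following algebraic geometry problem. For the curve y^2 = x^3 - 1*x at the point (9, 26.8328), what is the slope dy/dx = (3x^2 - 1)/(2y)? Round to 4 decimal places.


Using implicit differentiation of y^2 = x^3 - 1*x:
2y * dy/dx = 3x^2 - 1
dy/dx = (3x^2 - 1)/(2y)
Numerator: 3*9^2 - 1 = 242
Denominator: 2*26.8328 = 53.6656
dy/dx = 242/53.6656 = 4.5094

4.5094


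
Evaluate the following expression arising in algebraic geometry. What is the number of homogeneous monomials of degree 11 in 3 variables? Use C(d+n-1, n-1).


The number of degree-11 monomials in 3 variables is C(d+n-1, n-1).
= C(11+3-1, 3-1) = C(13, 2)
= 78

78


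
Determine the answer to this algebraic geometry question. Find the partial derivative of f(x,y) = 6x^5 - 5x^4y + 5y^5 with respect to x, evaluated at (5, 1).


df/dx = 5*6*x^4 + 4*(-5)*x^3*y
At (5,1): 5*6*5^4 + 4*(-5)*5^3*1
= 18750 - 2500
= 16250

16250


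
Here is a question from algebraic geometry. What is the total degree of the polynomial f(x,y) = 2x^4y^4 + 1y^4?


Examine each term for its total degree (sum of exponents).
  Term '2x^4y^4' has total degree 4+4 = 8.
  Term '1y^4' has total degree 0+4 = 4.
The maximum total degree among all terms is 8.

8


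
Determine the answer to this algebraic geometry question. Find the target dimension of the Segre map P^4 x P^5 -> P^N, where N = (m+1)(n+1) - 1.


The Segre embedding maps P^m x P^n into P^N via
all products of coordinates from each factor.
N = (m+1)(n+1) - 1
N = (4+1)(5+1) - 1
N = 5*6 - 1
N = 30 - 1 = 29

29


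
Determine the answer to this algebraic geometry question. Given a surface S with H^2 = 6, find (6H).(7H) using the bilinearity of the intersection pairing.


Using bilinearity of the intersection pairing on a surface S:
(aH).(bH) = ab * (H.H)
We have H^2 = 6.
D.E = (6H).(7H) = 6*7*6
= 42*6
= 252

252


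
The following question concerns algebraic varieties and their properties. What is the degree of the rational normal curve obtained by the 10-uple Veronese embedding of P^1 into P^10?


The rational normal curve in P^10 is the image of P^1 under the 10-uple Veronese.
A general hyperplane in P^10 pulls back to a degree-10 form on P^1, which has 10 zeros,
so the curve meets a general hyperplane in 10 points. Degree = 10.

10


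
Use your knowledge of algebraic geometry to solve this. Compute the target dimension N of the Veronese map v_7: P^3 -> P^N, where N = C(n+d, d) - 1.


The Veronese embedding v_d: P^n -> P^N maps each point to all
degree-d monomials in n+1 homogeneous coordinates.
N = C(n+d, d) - 1
N = C(3+7, 7) - 1
N = C(10, 7) - 1
C(10, 7) = 120
N = 120 - 1 = 119

119


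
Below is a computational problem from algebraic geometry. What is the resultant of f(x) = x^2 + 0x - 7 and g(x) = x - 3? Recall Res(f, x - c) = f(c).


For Res(f, x - c), we evaluate f at x = c.
f(3) = 3^2 + 0*3 - 7
= 9 + 0 - 7
= 9 - 7 = 2
Res(f, g) = 2

2


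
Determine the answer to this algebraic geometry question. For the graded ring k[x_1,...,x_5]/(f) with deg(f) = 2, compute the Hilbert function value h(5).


For R = k[x_1,...,x_n]/(f) with f homogeneous of degree e:
The Hilbert series is (1 - t^e)/(1 - t)^n.
So h(d) = C(d+n-1, n-1) - C(d-e+n-1, n-1) for d >= e.
With n=5, e=2, d=5:
C(5+5-1, 5-1) = C(9, 4) = 126
C(5-2+5-1, 5-1) = C(7, 4) = 35
h(5) = 126 - 35 = 91

91


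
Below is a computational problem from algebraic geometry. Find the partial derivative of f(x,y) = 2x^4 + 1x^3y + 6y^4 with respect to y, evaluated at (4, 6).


df/dy = 1*x^3 + 4*6*y^3
At (4,6): 1*4^3 + 4*6*6^3
= 64 + 5184
= 5248

5248


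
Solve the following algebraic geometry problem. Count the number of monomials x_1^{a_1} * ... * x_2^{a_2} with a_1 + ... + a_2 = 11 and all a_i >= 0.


The number of degree-11 monomials in 2 variables is C(d+n-1, n-1).
= C(11+2-1, 2-1) = C(12, 1)
= 12

12


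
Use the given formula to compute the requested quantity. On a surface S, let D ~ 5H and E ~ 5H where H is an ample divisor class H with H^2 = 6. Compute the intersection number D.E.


Using bilinearity of the intersection pairing on a surface S:
(aH).(bH) = ab * (H.H)
We have H^2 = 6.
D.E = (5H).(5H) = 5*5*6
= 25*6
= 150

150


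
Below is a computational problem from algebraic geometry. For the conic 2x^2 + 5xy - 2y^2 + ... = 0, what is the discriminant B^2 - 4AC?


The discriminant of a conic Ax^2 + Bxy + Cy^2 + ... = 0 is B^2 - 4AC.
B^2 = 5^2 = 25
4AC = 4*2*(-2) = -16
Discriminant = 25 + 16 = 41

41


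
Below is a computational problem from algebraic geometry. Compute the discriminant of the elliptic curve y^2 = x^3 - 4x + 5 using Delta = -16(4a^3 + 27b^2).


Compute each component:
4a^3 = 4*(-4)^3 = 4*(-64) = -256
27b^2 = 27*5^2 = 27*25 = 675
4a^3 + 27b^2 = -256 + 675 = 419
Delta = -16*419 = -6704

-6704


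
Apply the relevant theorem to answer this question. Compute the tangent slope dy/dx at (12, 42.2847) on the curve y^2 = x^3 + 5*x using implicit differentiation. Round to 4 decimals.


Using implicit differentiation of y^2 = x^3 + 5*x:
2y * dy/dx = 3x^2 + 5
dy/dx = (3x^2 + 5)/(2y)
Numerator: 3*12^2 + 5 = 437
Denominator: 2*42.2847 = 84.5694
dy/dx = 437/84.5694 = 5.1674

5.1674


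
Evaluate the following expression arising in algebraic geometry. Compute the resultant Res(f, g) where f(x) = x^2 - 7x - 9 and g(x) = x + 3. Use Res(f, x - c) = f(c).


For Res(f, x - c), we evaluate f at x = c.
f(-3) = (-3)^2 - 7*(-3) - 9
= 9 + 21 - 9
= 30 - 9 = 21
Res(f, g) = 21

21


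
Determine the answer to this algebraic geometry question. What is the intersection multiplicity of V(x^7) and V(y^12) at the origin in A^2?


The intersection multiplicity of V(x^a) and V(y^b) at the origin is:
I(O; V(x^7), V(y^12)) = dim_k(k[x,y]/(x^7, y^12))
A basis for k[x,y]/(x^7, y^12) is the set of monomials x^i * y^j
where 0 <= i < 7 and 0 <= j < 12.
The number of such monomials is 7 * 12 = 84

84


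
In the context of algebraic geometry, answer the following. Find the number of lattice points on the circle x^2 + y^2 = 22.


Systematically check integer values of x where x^2 <= 22.
For each valid x, check if 22 - x^2 is a perfect square.
Total integer solutions found: 0

0


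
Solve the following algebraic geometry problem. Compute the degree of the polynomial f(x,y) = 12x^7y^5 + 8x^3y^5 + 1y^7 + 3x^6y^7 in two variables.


Examine each term for its total degree (sum of exponents).
  Term '12x^7y^5' has total degree 7+5 = 12.
  Term '8x^3y^5' has total degree 3+5 = 8.
  Term '1y^7' has total degree 0+7 = 7.
  Term '3x^6y^7' has total degree 6+7 = 13.
The maximum total degree among all terms is 13.

13


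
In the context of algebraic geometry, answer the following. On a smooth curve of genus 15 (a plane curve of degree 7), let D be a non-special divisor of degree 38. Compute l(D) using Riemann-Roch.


First, compute the genus of a smooth plane curve of degree 7:
g = (d-1)(d-2)/2 = (7-1)(7-2)/2 = 15
For a non-special divisor D (i.e., h^1(D) = 0), Riemann-Roch gives:
l(D) = deg(D) - g + 1
Since deg(D) = 38 >= 2g - 1 = 29, D is non-special.
l(D) = 38 - 15 + 1 = 24

24


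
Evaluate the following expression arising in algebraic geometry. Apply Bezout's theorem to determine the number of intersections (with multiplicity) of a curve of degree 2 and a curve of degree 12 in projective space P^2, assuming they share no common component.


Bezout's theorem states the intersection count equals the product of degrees.
Intersection count = 2 * 12 = 24

24


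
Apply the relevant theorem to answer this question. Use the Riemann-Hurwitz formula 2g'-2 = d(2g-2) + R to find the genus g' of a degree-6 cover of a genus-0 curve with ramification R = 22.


Riemann-Hurwitz formula: 2g' - 2 = d(2g - 2) + R
Given: d = 6, g = 0, R = 22
2g' - 2 = 6*(2*0 - 2) + 22
2g' - 2 = 6*(-2) + 22
2g' - 2 = -12 + 22 = 10
2g' = 12
g' = 6

6


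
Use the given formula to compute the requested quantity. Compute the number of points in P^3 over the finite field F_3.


P^3(F_3) has (q^(n+1) - 1)/(q - 1) points.
= 3^3 + 3^2 + 3^1 + 3^0
= 27 + 9 + 3 + 1
= 40

40


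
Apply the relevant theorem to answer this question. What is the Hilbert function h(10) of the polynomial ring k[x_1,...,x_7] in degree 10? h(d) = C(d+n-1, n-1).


The Hilbert function for the polynomial ring in 7 variables is:
h(d) = C(d+n-1, n-1)
h(10) = C(10+7-1, 7-1) = C(16, 6)
= 16! / (6! * 10!)
= 8008

8008


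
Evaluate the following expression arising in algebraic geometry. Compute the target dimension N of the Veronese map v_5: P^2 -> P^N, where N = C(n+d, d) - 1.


The Veronese embedding v_d: P^n -> P^N maps each point to all
degree-d monomials in n+1 homogeneous coordinates.
N = C(n+d, d) - 1
N = C(2+5, 5) - 1
N = C(7, 5) - 1
C(7, 5) = 21
N = 21 - 1 = 20

20


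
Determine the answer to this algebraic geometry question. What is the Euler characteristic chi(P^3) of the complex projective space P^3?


The complex projective space P^3 has one cell in each even real dimension 0, 2, ..., 6.
The cohomology groups are H^{2k}(P^3) = Z for k = 0,...,3, and 0 otherwise.
Euler characteristic = sum of Betti numbers = 1 per even-dimensional cohomology group.
chi(P^3) = 3 + 1 = 4

4


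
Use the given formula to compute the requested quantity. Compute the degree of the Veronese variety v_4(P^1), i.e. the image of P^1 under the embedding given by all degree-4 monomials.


The Veronese variety v_4(P^1) has degree d^r.
d^r = 4^1 = 4

4


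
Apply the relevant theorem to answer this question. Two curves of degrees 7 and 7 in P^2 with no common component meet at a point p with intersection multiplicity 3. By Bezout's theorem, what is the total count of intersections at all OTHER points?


By Bezout's theorem, the total intersection number is d1 * d2.
Total = 7 * 7 = 49
Intersection multiplicity at p = 3
Remaining intersections = 49 - 3 = 46

46


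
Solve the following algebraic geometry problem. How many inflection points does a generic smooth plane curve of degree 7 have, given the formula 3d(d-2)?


For a general smooth plane curve C of degree d, the inflection points are
the intersection of C with its Hessian curve, which has degree 3(d-2).
By Bezout, the total intersection number is d * 3(d-2) = 7 * 15 = 105.
For a general curve every flex is ordinary, so each contributes
multiplicity 1 to C·Hess(C), and the number of distinct inflection
points is 3d(d-2).
Inflection points = 3*7*(7-2) = 3*7*5 = 105

105


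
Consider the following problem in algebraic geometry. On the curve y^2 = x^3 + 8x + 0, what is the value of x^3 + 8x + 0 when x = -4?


Compute x^3 + 8x + 0 at x = -4:
x^3 = (-4)^3 = -64
8*x = 8*(-4) = -32
Sum: -64 - 32 + 0 = -96

-96


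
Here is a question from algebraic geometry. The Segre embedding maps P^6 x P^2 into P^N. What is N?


The Segre embedding maps P^m x P^n into P^N via
all products of coordinates from each factor.
N = (m+1)(n+1) - 1
N = (6+1)(2+1) - 1
N = 7*3 - 1
N = 21 - 1 = 20

20


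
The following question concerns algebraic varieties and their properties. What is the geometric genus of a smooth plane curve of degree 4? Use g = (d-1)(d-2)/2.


Using the genus formula for smooth plane curves:
g = (d-1)(d-2)/2
g = (4-1)(4-2)/2
g = 3*2/2
g = 6/2 = 3

3


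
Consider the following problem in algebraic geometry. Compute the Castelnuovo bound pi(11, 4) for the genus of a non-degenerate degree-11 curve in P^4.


Castelnuovo's bound: write d - 1 = m(r-1) + epsilon with 0 <= epsilon < r-1.
d - 1 = 11 - 1 = 10
r - 1 = 4 - 1 = 3
10 = 3*3 + 1, so m = 3, epsilon = 1
pi(d, r) = m(m-1)(r-1)/2 + m*epsilon
= 3*2*3/2 + 3*1
= 18/2 + 3
= 9 + 3 = 12

12


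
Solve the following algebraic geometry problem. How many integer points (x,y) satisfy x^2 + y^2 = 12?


Systematically check integer values of x where x^2 <= 12.
For each valid x, check if 12 - x^2 is a perfect square.
Total integer solutions found: 0

0


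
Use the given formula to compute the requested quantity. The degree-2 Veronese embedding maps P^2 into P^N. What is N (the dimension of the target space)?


The Veronese embedding v_d: P^n -> P^N maps each point to all
degree-d monomials in n+1 homogeneous coordinates.
N = C(n+d, d) - 1
N = C(2+2, 2) - 1
N = C(4, 2) - 1
C(4, 2) = 6
N = 6 - 1 = 5

5


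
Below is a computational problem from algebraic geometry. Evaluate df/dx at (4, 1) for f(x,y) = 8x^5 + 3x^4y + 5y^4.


df/dx = 5*8*x^4 + 4*3*x^3*y
At (4,1): 5*8*4^4 + 4*3*4^3*1
= 10240 + 768
= 11008

11008


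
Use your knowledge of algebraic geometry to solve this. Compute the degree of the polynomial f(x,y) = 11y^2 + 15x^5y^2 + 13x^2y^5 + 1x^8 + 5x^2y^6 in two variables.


Examine each term for its total degree (sum of exponents).
  Term '11y^2' has total degree 0+2 = 2.
  Term '15x^5y^2' has total degree 5+2 = 7.
  Term '13x^2y^5' has total degree 2+5 = 7.
  Term '1x^8' has total degree 8+0 = 8.
  Term '5x^2y^6' has total degree 2+6 = 8.
The maximum total degree among all terms is 8.

8


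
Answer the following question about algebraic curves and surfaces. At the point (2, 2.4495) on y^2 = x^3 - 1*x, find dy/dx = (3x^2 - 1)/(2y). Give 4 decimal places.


Using implicit differentiation of y^2 = x^3 - 1*x:
2y * dy/dx = 3x^2 - 1
dy/dx = (3x^2 - 1)/(2y)
Numerator: 3*2^2 - 1 = 11
Denominator: 2*2.4495 = 4.899
dy/dx = 11/4.899 = 2.2454

2.2454


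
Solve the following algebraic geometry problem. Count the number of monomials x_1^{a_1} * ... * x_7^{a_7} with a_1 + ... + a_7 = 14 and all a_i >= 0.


The number of degree-14 monomials in 7 variables is C(d+n-1, n-1).
= C(14+7-1, 7-1) = C(20, 6)
= 38760

38760


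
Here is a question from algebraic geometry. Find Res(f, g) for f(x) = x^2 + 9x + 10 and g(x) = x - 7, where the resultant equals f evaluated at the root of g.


For Res(f, x - c), we evaluate f at x = c.
f(7) = 7^2 + 9*7 + 10
= 49 + 63 + 10
= 112 + 10 = 122
Res(f, g) = 122

122


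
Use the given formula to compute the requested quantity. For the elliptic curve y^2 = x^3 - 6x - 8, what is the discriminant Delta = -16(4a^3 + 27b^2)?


Compute each component:
4a^3 = 4*(-6)^3 = 4*(-216) = -864
27b^2 = 27*(-8)^2 = 27*64 = 1728
4a^3 + 27b^2 = -864 + 1728 = 864
Delta = -16*864 = -13824

-13824


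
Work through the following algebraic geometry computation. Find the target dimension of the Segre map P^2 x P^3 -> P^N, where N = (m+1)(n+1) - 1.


The Segre embedding maps P^m x P^n into P^N via
all products of coordinates from each factor.
N = (m+1)(n+1) - 1
N = (2+1)(3+1) - 1
N = 3*4 - 1
N = 12 - 1 = 11

11


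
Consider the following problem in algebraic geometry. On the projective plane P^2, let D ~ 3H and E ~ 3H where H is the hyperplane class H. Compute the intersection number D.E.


Using bilinearity of the intersection pairing on the projective plane P^2:
(aH).(bH) = ab * (H.H)
We have H^2 = 1 (Bezout).
D.E = (3H).(3H) = 3*3*1
= 9*1
= 9

9


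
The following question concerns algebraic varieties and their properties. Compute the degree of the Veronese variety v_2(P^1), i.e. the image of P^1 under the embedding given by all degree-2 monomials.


The Veronese variety v_2(P^1) has degree d^r.
d^r = 2^1 = 2

2


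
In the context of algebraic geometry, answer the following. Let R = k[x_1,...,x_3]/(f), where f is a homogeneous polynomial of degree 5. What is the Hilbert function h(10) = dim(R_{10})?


For R = k[x_1,...,x_n]/(f) with f homogeneous of degree e:
The Hilbert series is (1 - t^e)/(1 - t)^n.
So h(d) = C(d+n-1, n-1) - C(d-e+n-1, n-1) for d >= e.
With n=3, e=5, d=10:
C(10+3-1, 3-1) = C(12, 2) = 66
C(10-5+3-1, 3-1) = C(7, 2) = 21
h(10) = 66 - 21 = 45

45


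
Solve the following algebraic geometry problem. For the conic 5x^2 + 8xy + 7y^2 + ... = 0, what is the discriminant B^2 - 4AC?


The discriminant of a conic Ax^2 + Bxy + Cy^2 + ... = 0 is B^2 - 4AC.
B^2 = 8^2 = 64
4AC = 4*5*7 = 140
Discriminant = 64 - 140 = -76

-76


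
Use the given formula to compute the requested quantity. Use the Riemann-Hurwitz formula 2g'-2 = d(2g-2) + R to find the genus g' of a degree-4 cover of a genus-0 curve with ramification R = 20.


Riemann-Hurwitz formula: 2g' - 2 = d(2g - 2) + R
Given: d = 4, g = 0, R = 20
2g' - 2 = 4*(2*0 - 2) + 20
2g' - 2 = 4*(-2) + 20
2g' - 2 = -8 + 20 = 12
2g' = 14
g' = 7

7


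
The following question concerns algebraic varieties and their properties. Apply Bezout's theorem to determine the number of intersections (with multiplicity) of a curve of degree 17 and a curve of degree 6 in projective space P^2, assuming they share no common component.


Bezout's theorem states the intersection count equals the product of degrees.
Intersection count = 17 * 6 = 102

102


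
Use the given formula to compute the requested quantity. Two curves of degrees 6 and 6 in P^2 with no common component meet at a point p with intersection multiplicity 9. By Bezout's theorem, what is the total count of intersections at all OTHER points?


By Bezout's theorem, the total intersection number is d1 * d2.
Total = 6 * 6 = 36
Intersection multiplicity at p = 9
Remaining intersections = 36 - 9 = 27

27


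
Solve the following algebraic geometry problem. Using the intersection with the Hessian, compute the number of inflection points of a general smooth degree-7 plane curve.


For a general smooth plane curve C of degree d, the inflection points are
the intersection of C with its Hessian curve, which has degree 3(d-2).
By Bezout, the total intersection number is d * 3(d-2) = 7 * 15 = 105.
For a general curve every flex is ordinary, so each contributes
multiplicity 1 to C·Hess(C), and the number of distinct inflection
points is 3d(d-2).
Inflection points = 3*7*(7-2) = 3*7*5 = 105

105
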